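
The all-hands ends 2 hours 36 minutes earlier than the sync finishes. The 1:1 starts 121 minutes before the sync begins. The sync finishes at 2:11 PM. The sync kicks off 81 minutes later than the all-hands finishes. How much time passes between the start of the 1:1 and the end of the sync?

The all-hands ends at 2:11 PM − 156 min = 11:35 AM.
The sync starts at 11:35 AM + 81 min = 12:56 PM.
The 1:1 starts at 12:56 PM − 121 min = 10:55 AM.
From 10:55 AM to 2:11 PM is 3 hours 16 minutes.

3 hours 16 minutes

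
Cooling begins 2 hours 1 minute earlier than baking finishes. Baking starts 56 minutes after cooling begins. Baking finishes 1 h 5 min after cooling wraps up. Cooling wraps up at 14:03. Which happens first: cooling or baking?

Baking ends at 14:03 + 65 min = 15:08.
Cooling starts at 15:08 − 121 min = 13:07.
Baking starts at 13:07 + 56 min = 14:03.
Cooling starts at 13:07 and baking starts at 14:03, so cooling is first.

cooling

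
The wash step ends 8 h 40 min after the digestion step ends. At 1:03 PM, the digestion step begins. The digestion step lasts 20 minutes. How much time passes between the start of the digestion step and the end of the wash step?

The digestion step ends at 1:03 PM + 20 min = 1:23 PM.
The wash step ends at 1:23 PM + 520 min = 10:03 PM.
From 1:03 PM to 10:03 PM is 540 minutes.

540 minutes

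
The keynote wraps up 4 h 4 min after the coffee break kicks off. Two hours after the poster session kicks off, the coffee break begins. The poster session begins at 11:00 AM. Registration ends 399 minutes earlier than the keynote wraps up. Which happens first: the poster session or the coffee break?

The coffee break starts at 11:00 AM + 120 min = 1:00 PM.
The poster session starts at 11:00 AM and the coffee break starts at 1:00 PM, so the poster session is first.

the poster session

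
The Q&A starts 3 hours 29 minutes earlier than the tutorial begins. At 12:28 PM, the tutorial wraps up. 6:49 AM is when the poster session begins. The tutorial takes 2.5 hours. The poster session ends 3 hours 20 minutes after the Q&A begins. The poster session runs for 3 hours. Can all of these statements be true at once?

The tutorial starts at 12:28 PM − 150 min = 9:58 AM.
The Q&A starts at 9:58 AM − 209 min = 6:29 AM.
The poster session ends at 6:29 AM + 200 min = 9:49 AM.
The poster session starts at 9:49 AM − 180 min = 6:49 AM.
That matches the stated 6:49 AM, so the schedule is consistent.

Yes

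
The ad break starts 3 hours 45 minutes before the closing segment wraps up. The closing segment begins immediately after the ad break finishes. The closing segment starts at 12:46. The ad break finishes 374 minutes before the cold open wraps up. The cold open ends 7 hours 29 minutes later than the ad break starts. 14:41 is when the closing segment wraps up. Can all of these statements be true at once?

The ad break starts at 14:41 − 225 min = 10:56.
The cold open ends at 10:56 + 449 min = 18:25.
The ad break ends at 18:25 − 374 min = 12:11.
So the closing segment starts at 12:11.
But the closing segment is also said to start at 12:46 — a 35-minute conflict.

No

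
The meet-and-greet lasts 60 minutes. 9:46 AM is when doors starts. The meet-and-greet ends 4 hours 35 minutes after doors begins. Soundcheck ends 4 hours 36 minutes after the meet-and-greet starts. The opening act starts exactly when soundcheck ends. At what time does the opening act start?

The meet-and-greet ends at 9:46 AM + 275 min = 2:21 PM.
The meet-and-greet starts at 2:21 PM − 60 min = 1:21 PM.
Soundcheck ends at 1:21 PM + 276 min = 5:57 PM.
So the opening act starts at 5:57 PM.

5:57 PM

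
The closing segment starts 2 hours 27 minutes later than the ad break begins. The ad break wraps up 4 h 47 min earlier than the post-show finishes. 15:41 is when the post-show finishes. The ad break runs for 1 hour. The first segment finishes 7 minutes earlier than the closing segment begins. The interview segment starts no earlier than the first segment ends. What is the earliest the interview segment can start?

12:14

The ad break ends at 15:41 − 287 min = 10:54.
The ad break starts at 10:54 − 60 min = 09:54.
The closing segment starts at 09:54 + 147 min = 12:21.
The first segment ends at 12:21 − 7 min = 12:14.
The interview segment is bounded by the first segment, so the earliest it can start is 12:14.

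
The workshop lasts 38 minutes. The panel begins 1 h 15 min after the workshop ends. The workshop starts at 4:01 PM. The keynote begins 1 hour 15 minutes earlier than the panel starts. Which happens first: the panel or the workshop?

The workshop ends at 4:01 PM + 38 min = 4:39 PM.
The panel starts at 4:39 PM + 75 min = 5:54 PM.
The panel starts at 5:54 PM and the workshop starts at 4:01 PM, so the workshop is first.

the workshop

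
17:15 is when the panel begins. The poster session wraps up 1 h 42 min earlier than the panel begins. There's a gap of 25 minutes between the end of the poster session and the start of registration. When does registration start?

The poster session ends at 17:15 − 102 min = 15:33.
Registration starts at 15:33 + 25 min = 15:58.

15:58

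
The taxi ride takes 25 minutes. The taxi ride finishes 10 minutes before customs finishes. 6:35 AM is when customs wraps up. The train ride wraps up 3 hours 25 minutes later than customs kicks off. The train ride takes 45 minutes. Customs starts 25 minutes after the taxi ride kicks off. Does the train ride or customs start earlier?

The taxi ride ends at 6:35 AM − 10 min = 6:25 AM.
The taxi ride starts at 6:25 AM − 25 min = 6:00 AM.
Customs starts at 6:00 AM + 25 min = 6:25 AM.
The train ride ends at 6:25 AM + 205 min = 9:50 AM.
The train ride starts at 9:50 AM − 45 min = 9:05 AM.
The train ride starts at 9:05 AM and customs starts at 6:25 AM, so customs is first.

customs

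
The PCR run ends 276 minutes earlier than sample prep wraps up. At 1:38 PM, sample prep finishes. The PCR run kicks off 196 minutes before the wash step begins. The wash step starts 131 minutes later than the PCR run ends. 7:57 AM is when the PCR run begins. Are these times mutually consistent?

Yes

The PCR run ends at 1:38 PM − 276 min = 9:02 AM.
The wash step starts at 9:02 AM + 131 min = 11:13 AM.
The PCR run starts at 11:13 AM − 196 min = 7:57 AM.
That matches the stated 7:57 AM, so the schedule is consistent.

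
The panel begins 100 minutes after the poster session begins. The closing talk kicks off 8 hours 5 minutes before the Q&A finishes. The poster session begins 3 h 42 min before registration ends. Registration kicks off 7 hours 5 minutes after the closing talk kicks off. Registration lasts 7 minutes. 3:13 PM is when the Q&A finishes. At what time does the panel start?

The closing talk starts at 3:13 PM − 485 min = 7:08 AM.
Registration starts at 7:08 AM + 425 min = 2:13 PM.
Registration ends at 2:13 PM + 7 min = 2:20 PM.
The poster session starts at 2:20 PM − 222 min = 10:38 AM.
The panel starts at 10:38 AM + 100 min = 12:18 PM.

12:18 PM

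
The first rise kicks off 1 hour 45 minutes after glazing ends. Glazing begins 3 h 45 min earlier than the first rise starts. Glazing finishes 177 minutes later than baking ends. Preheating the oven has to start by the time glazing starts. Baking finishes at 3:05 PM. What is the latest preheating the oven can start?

Glazing ends at 3:05 PM + 177 min = 6:02 PM.
The first rise starts at 6:02 PM + 105 min = 7:47 PM.
Glazing starts at 7:47 PM − 225 min = 4:02 PM.
Preheating the oven is bounded by glazing, so the latest it can start is 4:02 PM.

4:02 PM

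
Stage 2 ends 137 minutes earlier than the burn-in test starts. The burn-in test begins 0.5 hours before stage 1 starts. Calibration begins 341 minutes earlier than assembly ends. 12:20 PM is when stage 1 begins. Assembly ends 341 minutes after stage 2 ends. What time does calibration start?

9:33 AM

The burn-in test starts at 12:20 PM − 30 min = 11:50 AM.
Stage 2 ends at 11:50 AM − 137 min = 9:33 AM.
Assembly ends at 9:33 AM + 341 min = 3:14 PM.
Calibration starts at 3:14 PM − 341 min = 9:33 AM.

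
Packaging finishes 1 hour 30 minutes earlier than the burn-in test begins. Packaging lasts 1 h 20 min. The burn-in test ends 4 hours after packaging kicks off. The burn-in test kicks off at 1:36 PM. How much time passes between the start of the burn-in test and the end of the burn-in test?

70 minutes

Packaging ends at 1:36 PM − 90 min = 12:06 PM.
Packaging starts at 12:06 PM − 80 min = 10:46 AM.
The burn-in test ends at 10:46 AM + 240 min = 2:46 PM.
From 1:36 PM to 2:46 PM is 70 minutes.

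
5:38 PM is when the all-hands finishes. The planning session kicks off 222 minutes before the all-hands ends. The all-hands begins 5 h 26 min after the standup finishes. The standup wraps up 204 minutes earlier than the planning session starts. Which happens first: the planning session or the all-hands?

the planning session

The planning session starts at 5:38 PM − 222 min = 1:56 PM.
The standup ends at 1:56 PM − 204 min = 10:32 AM.
The all-hands starts at 10:32 AM + 326 min = 3:58 PM.
The planning session starts at 1:56 PM and the all-hands starts at 3:58 PM, so the planning session is first.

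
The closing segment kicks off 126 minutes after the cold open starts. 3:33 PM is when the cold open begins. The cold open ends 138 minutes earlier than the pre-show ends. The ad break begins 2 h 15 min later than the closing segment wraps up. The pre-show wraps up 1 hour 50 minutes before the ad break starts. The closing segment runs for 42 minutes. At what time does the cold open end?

4:28 PM

The closing segment starts at 3:33 PM + 126 min = 5:39 PM.
The closing segment ends at 5:39 PM + 42 min = 6:21 PM.
The ad break starts at 6:21 PM + 135 min = 8:36 PM.
The pre-show ends at 8:36 PM − 110 min = 6:46 PM.
The cold open ends at 6:46 PM − 138 min = 4:28 PM.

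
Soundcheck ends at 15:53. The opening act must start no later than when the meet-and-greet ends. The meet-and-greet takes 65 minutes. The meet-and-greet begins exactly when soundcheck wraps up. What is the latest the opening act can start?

The meet-and-greet starts at 15:53.
The meet-and-greet ends at 15:53 + 65 min = 16:58.
The opening act is bounded by the meet-and-greet, so the latest it can start is 16:58.

16:58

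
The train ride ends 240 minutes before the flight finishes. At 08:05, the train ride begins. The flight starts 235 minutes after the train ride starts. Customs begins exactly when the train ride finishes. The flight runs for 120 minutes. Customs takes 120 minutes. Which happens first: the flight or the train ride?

The flight starts at 08:05 + 235 min = 12:00.
The flight starts at 12:00 and the train ride starts at 08:05, so the train ride is first.

the train ride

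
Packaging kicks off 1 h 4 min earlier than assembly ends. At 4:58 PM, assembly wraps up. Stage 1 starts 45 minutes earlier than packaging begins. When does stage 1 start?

3:09 PM

Packaging starts at 4:58 PM − 64 min = 3:54 PM.
Stage 1 starts at 3:54 PM − 45 min = 3:09 PM.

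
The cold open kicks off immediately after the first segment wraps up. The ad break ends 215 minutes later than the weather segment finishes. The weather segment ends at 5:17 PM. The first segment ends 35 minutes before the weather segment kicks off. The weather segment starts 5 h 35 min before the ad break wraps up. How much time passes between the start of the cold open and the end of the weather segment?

2 h 35 min

The ad break ends at 5:17 PM + 215 min = 8:52 PM.
The weather segment starts at 8:52 PM − 335 min = 3:17 PM.
The first segment ends at 3:17 PM − 35 min = 2:42 PM.
So the cold open starts at 2:42 PM.
From 2:42 PM to 5:17 PM is 2 h 35 min.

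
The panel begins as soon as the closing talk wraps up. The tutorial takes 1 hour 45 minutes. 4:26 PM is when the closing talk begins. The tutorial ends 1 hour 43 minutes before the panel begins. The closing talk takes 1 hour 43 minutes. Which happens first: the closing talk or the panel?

The closing talk ends at 4:26 PM + 103 min = 6:09 PM.
So the panel starts at 6:09 PM.
The closing talk starts at 4:26 PM and the panel starts at 6:09 PM, so the closing talk is first.

the closing talk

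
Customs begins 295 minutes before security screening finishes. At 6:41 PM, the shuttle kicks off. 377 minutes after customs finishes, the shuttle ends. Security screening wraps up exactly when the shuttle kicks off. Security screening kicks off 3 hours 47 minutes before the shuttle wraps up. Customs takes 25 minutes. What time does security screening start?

4:41 PM

Security screening ends at 6:41 PM.
Customs starts at 6:41 PM − 295 min = 1:46 PM.
Customs ends at 1:46 PM + 25 min = 2:11 PM.
The shuttle ends at 2:11 PM + 377 min = 8:28 PM.
Security screening starts at 8:28 PM − 227 min = 4:41 PM.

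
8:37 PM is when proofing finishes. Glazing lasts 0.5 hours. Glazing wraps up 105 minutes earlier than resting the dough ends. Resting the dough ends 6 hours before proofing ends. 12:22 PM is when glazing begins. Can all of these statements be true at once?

Yes

Resting the dough ends at 8:37 PM − 360 min = 2:37 PM.
Glazing ends at 2:37 PM − 105 min = 12:52 PM.
Glazing starts at 12:52 PM − 30 min = 12:22 PM.
That matches the stated 12:22 PM, so the schedule is consistent.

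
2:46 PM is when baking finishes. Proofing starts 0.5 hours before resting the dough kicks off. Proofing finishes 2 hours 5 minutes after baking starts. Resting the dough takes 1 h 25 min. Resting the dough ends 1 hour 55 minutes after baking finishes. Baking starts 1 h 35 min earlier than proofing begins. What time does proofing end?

Resting the dough ends at 2:46 PM + 115 min = 4:41 PM.
Resting the dough starts at 4:41 PM − 85 min = 3:16 PM.
Proofing starts at 3:16 PM − 30 min = 2:46 PM.
Baking starts at 2:46 PM − 95 min = 1:11 PM.
Proofing ends at 1:11 PM + 125 min = 3:16 PM.

3:16 PM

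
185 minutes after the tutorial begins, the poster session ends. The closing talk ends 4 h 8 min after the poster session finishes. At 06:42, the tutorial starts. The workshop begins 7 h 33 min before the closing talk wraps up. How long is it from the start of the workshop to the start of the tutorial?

The poster session ends at 06:42 + 185 min = 09:47.
The closing talk ends at 09:47 + 248 min = 13:55.
The workshop starts at 13:55 − 453 min = 06:22.
From 06:22 to 06:42 is 20 minutes.

20 minutes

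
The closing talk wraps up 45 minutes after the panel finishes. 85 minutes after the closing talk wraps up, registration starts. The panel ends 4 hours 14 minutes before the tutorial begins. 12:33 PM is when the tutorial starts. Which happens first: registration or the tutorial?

registration

The panel ends at 12:33 PM − 254 min = 8:19 AM.
The closing talk ends at 8:19 AM + 45 min = 9:04 AM.
Registration starts at 9:04 AM + 85 min = 10:29 AM.
Registration starts at 10:29 AM and the tutorial starts at 12:33 PM, so registration is first.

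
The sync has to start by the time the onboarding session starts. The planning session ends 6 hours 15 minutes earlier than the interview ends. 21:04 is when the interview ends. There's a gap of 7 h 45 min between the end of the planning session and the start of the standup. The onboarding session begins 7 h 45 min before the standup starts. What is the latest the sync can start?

14:49

The planning session ends at 21:04 − 375 min = 14:49.
The standup starts at 14:49 + 465 min = 22:34.
The onboarding session starts at 22:34 − 465 min = 14:49.
The sync is bounded by the onboarding session, so the latest it can start is 14:49.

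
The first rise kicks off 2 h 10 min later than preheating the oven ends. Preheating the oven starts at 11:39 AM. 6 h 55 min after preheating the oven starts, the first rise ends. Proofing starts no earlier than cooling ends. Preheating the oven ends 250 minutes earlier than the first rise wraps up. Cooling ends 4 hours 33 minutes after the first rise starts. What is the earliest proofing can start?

9:07 PM

The first rise ends at 11:39 AM + 415 min = 6:34 PM.
Preheating the oven ends at 6:34 PM − 250 min = 2:24 PM.
The first rise starts at 2:24 PM + 130 min = 4:34 PM.
Cooling ends at 4:34 PM + 273 min = 9:07 PM.
Proofing is bounded by cooling, so the earliest it can start is 9:07 PM.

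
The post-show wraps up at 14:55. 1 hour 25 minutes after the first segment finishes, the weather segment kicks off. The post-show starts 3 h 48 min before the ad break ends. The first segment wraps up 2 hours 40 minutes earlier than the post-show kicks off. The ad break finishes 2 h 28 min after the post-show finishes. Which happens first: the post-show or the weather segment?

the weather segment

The ad break ends at 14:55 + 148 min = 17:23.
The post-show starts at 17:23 − 228 min = 13:35.
The first segment ends at 13:35 − 160 min = 10:55.
The weather segment starts at 10:55 + 85 min = 12:20.
The post-show starts at 13:35 and the weather segment starts at 12:20, so the weather segment is first.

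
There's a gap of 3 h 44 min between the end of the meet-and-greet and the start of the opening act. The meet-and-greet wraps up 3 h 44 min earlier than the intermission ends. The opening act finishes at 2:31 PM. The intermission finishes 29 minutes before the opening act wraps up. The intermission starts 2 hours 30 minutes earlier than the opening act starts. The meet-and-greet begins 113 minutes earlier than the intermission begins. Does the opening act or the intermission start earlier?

the intermission

The intermission ends at 2:31 PM − 29 min = 2:02 PM.
The meet-and-greet ends at 2:02 PM − 224 min = 10:18 AM.
The opening act starts at 10:18 AM + 224 min = 2:02 PM.
The intermission starts at 2:02 PM − 150 min = 11:32 AM.
The opening act starts at 2:02 PM and the intermission starts at 11:32 AM, so the intermission is first.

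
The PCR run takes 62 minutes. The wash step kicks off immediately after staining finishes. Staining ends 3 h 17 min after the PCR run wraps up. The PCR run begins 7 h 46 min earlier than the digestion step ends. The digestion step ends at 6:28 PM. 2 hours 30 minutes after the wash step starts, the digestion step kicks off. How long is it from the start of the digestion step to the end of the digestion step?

57 minutes

The PCR run starts at 6:28 PM − 466 min = 10:42 AM.
The PCR run ends at 10:42 AM + 62 min = 11:44 AM.
Staining ends at 11:44 AM + 197 min = 3:01 PM.
So the wash step starts at 3:01 PM.
The digestion step starts at 3:01 PM + 150 min = 5:31 PM.
From 5:31 PM to 6:28 PM is 57 minutes.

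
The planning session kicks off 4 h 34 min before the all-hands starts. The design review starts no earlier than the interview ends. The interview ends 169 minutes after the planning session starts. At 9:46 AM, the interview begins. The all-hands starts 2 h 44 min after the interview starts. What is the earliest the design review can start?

The all-hands starts at 9:46 AM + 164 min = 12:30 PM.
The planning session starts at 12:30 PM − 274 min = 7:56 AM.
The interview ends at 7:56 AM + 169 min = 10:45 AM.
The design review is bounded by the interview, so the earliest it can start is 10:45 AM.

10:45 AM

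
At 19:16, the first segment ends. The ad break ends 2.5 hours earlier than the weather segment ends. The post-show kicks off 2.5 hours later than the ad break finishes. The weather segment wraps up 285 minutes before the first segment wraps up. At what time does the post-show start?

The weather segment ends at 19:16 − 285 min = 14:31.
The ad break ends at 14:31 − 150 min = 12:01.
The post-show starts at 12:01 + 150 min = 14:31.

14:31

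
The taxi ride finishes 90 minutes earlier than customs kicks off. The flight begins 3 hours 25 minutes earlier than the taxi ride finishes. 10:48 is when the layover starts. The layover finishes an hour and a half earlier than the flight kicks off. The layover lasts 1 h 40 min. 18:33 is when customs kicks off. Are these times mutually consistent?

The taxi ride ends at 18:33 − 90 min = 17:03.
The flight starts at 17:03 − 205 min = 13:38.
The layover ends at 13:38 − 90 min = 12:08.
The layover starts at 12:08 − 100 min = 10:28.
But the layover is also said to start at 10:48 — a 20-minute conflict.

No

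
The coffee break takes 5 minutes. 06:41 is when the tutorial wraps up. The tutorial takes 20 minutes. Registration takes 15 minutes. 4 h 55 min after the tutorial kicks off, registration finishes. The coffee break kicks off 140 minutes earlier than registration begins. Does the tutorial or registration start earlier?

the tutorial

The tutorial starts at 06:41 − 20 min = 06:21.
Registration ends at 06:21 + 295 min = 11:16.
Registration starts at 11:16 − 15 min = 11:01.
The tutorial starts at 06:21 and registration starts at 11:01, so the tutorial is first.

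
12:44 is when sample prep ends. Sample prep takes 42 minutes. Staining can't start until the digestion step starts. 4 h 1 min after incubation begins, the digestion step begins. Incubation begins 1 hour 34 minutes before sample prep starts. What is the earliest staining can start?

14:29

Sample prep starts at 12:44 − 42 min = 12:02.
Incubation starts at 12:02 − 94 min = 10:28.
The digestion step starts at 10:28 + 241 min = 14:29.
Staining is bounded by the digestion step, so the earliest it can start is 14:29.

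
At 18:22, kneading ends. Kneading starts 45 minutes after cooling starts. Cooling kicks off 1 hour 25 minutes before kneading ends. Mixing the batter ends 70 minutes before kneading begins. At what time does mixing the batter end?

Cooling starts at 18:22 − 85 min = 16:57.
Kneading starts at 16:57 + 45 min = 17:42.
Mixing the batter ends at 17:42 − 70 min = 16:32.

16:32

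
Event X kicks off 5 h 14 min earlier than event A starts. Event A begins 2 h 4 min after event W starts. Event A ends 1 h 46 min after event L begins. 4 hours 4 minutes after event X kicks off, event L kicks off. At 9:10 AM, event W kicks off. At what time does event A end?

11:50 AM

Event A starts at 9:10 AM + 124 min = 11:14 AM.
Event X starts at 11:14 AM − 314 min = 6:00 AM.
Event L starts at 6:00 AM + 244 min = 10:04 AM.
Event A ends at 10:04 AM + 106 min = 11:50 AM.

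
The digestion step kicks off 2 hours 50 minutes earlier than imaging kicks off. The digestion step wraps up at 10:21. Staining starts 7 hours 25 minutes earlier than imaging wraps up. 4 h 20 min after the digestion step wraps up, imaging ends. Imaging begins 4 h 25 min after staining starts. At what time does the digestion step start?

08:51

Imaging ends at 10:21 + 260 min = 14:41.
Staining starts at 14:41 − 445 min = 07:16.
Imaging starts at 07:16 + 265 min = 11:41.
The digestion step starts at 11:41 − 170 min = 08:51.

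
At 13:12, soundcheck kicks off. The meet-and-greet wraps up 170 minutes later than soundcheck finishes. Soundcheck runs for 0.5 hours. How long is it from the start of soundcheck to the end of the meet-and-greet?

Soundcheck ends at 13:12 + 30 min = 13:42.
The meet-and-greet ends at 13:42 + 170 min = 16:32.
From 13:12 to 16:32 is 3 hours 20 minutes.

3 hours 20 minutes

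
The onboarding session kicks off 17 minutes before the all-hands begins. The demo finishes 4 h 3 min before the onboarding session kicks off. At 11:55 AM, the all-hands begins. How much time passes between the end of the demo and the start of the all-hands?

4 h 20 min

The onboarding session starts at 11:55 AM − 17 min = 11:38 AM.
The demo ends at 11:38 AM − 243 min = 7:35 AM.
From 7:35 AM to 11:55 AM is 4 h 20 min.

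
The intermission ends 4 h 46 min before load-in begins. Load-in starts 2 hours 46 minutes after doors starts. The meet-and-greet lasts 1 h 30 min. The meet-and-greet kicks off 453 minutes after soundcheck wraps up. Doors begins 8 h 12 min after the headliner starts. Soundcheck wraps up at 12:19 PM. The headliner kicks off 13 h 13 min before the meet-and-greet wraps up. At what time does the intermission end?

2:21 PM

The meet-and-greet starts at 12:19 PM + 453 min = 7:52 PM.
The meet-and-greet ends at 7:52 PM + 90 min = 9:22 PM.
The headliner starts at 9:22 PM − 793 min = 8:09 AM.
Doors starts at 8:09 AM + 492 min = 4:21 PM.
Load-in starts at 4:21 PM + 166 min = 7:07 PM.
The intermission ends at 7:07 PM − 286 min = 2:21 PM.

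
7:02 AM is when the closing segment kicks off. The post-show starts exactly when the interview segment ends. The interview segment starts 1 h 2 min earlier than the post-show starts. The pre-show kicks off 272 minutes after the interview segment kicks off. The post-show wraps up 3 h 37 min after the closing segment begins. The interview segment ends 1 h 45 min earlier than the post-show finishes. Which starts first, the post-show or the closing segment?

The post-show ends at 7:02 AM + 217 min = 10:39 AM.
The interview segment ends at 10:39 AM − 105 min = 8:54 AM.
So the post-show starts at 8:54 AM.
The post-show starts at 8:54 AM and the closing segment starts at 7:02 AM, so the closing segment is first.

the closing segment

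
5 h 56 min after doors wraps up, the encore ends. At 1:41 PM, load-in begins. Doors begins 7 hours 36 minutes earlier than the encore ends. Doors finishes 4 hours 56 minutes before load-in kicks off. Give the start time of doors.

7:05 AM

Doors ends at 1:41 PM − 296 min = 8:45 AM.
The encore ends at 8:45 AM + 356 min = 2:41 PM.
Doors starts at 2:41 PM − 456 min = 7:05 AM.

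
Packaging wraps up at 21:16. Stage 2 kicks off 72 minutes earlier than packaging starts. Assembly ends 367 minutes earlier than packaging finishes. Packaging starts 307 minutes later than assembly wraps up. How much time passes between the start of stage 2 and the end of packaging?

2 hours 12 minutes

Assembly ends at 21:16 − 367 min = 15:09.
Packaging starts at 15:09 + 307 min = 20:16.
Stage 2 starts at 20:16 − 72 min = 19:04.
From 19:04 to 21:16 is 2 hours 12 minutes.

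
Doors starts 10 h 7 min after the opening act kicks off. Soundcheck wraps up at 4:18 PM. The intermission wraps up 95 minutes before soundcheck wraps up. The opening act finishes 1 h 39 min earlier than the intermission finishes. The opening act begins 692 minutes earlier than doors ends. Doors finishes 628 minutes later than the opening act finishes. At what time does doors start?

10:07 PM

The intermission ends at 4:18 PM − 95 min = 2:43 PM.
The opening act ends at 2:43 PM − 99 min = 1:04 PM.
Doors ends at 1:04 PM + 628 min = 11:32 PM.
The opening act starts at 11:32 PM − 692 min = 12:00 PM.
Doors starts at 12:00 PM + 607 min = 10:07 PM.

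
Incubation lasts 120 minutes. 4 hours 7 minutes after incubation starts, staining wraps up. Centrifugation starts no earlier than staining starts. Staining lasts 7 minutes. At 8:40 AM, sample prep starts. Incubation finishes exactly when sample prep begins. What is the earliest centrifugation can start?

10:40 AM

Incubation ends at 8:40 AM.
Incubation starts at 8:40 AM − 120 min = 6:40 AM.
Staining ends at 6:40 AM + 247 min = 10:47 AM.
Staining starts at 10:47 AM − 7 min = 10:40 AM.
Centrifugation is bounded by staining, so the earliest it can start is 10:40 AM.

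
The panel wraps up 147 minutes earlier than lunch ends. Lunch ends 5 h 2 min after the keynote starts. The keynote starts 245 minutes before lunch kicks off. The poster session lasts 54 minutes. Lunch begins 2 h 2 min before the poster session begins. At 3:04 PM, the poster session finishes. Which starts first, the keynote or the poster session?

the keynote

The poster session starts at 3:04 PM − 54 min = 2:10 PM.
Lunch starts at 2:10 PM − 122 min = 12:08 PM.
The keynote starts at 12:08 PM − 245 min = 8:03 AM.
The keynote starts at 8:03 AM and the poster session starts at 2:10 PM, so the keynote is first.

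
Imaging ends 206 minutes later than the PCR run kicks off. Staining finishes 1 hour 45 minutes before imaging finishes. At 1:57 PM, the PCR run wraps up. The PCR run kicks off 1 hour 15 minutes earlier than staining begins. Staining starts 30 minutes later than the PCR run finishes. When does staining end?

Staining starts at 1:57 PM + 30 min = 2:27 PM.
The PCR run starts at 2:27 PM − 75 min = 1:12 PM.
Imaging ends at 1:12 PM + 206 min = 4:38 PM.
Staining ends at 4:38 PM − 105 min = 2:53 PM.

2:53 PM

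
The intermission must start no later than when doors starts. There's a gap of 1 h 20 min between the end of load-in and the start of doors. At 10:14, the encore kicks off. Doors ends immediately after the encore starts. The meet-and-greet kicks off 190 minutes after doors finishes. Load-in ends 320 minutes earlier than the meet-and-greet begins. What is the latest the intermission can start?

Doors ends at 10:14.
The meet-and-greet starts at 10:14 + 190 min = 13:24.
Load-in ends at 13:24 − 320 min = 08:04.
Doors starts at 08:04 + 80 min = 09:24.
The intermission is bounded by doors, so the latest it can start is 09:24.

09:24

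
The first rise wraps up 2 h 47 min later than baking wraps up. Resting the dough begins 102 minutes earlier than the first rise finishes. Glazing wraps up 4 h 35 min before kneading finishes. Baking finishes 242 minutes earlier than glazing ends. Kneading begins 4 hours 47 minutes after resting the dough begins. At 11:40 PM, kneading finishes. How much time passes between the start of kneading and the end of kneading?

2 hours 45 minutes

Glazing ends at 11:40 PM − 275 min = 7:05 PM.
Baking ends at 7:05 PM − 242 min = 3:03 PM.
The first rise ends at 3:03 PM + 167 min = 5:50 PM.
Resting the dough starts at 5:50 PM − 102 min = 4:08 PM.
Kneading starts at 4:08 PM + 287 min = 8:55 PM.
From 8:55 PM to 11:40 PM is 2 hours 45 minutes.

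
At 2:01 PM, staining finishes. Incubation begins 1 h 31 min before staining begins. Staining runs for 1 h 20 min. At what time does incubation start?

11:10 AM

Staining starts at 2:01 PM − 80 min = 12:41 PM.
Incubation starts at 12:41 PM − 91 min = 11:10 AM.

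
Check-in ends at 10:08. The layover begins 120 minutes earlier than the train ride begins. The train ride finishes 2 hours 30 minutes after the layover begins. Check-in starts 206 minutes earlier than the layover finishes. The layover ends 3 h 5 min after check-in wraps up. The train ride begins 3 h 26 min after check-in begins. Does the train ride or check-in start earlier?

check-in

The layover ends at 10:08 + 185 min = 13:13.
Check-in starts at 13:13 − 206 min = 09:47.
The train ride starts at 09:47 + 206 min = 13:13.
The train ride starts at 13:13 and check-in starts at 09:47, so check-in is first.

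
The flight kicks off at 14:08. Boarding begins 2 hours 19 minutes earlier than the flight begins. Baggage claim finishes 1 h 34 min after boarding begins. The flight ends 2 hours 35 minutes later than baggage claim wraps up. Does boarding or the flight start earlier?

Boarding starts at 14:08 − 139 min = 11:49.
Boarding starts at 11:49 and the flight starts at 14:08, so boarding is first.

boarding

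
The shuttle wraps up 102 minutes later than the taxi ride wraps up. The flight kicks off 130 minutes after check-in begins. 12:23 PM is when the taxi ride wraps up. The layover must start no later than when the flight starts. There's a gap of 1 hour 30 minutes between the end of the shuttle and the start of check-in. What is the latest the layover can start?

The shuttle ends at 12:23 PM + 102 min = 2:05 PM.
Check-in starts at 2:05 PM + 90 min = 3:35 PM.
The flight starts at 3:35 PM + 130 min = 5:45 PM.
The layover is bounded by the flight, so the latest it can start is 5:45 PM.

5:45 PM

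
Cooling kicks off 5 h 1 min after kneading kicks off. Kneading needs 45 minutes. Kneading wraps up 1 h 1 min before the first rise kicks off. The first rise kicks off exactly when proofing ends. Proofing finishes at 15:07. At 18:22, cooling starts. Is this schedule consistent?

Yes

The first rise starts at 15:07.
Kneading ends at 15:07 − 61 min = 14:06.
Kneading starts at 14:06 − 45 min = 13:21.
Cooling starts at 13:21 + 301 min = 18:22.
That matches the stated 18:22, so the schedule is consistent.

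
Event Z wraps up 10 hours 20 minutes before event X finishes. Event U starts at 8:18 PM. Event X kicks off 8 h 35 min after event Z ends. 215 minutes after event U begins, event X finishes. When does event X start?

Event X ends at 8:18 PM + 215 min = 11:53 PM.
Event Z ends at 11:53 PM − 620 min = 1:33 PM.
Event X starts at 1:33 PM + 515 min = 10:08 PM.

10:08 PM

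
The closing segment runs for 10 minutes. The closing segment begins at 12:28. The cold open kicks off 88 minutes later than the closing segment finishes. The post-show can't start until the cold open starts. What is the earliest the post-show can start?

The closing segment ends at 12:28 + 10 min = 12:38.
The cold open starts at 12:38 + 88 min = 14:06.
The post-show is bounded by the cold open, so the earliest it can start is 14:06.

14:06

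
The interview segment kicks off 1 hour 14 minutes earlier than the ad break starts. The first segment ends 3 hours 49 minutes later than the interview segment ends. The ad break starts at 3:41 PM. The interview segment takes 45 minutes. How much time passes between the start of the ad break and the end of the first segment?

200 minutes

The interview segment starts at 3:41 PM − 74 min = 2:27 PM.
The interview segment ends at 2:27 PM + 45 min = 3:12 PM.
The first segment ends at 3:12 PM + 229 min = 7:01 PM.
From 3:41 PM to 7:01 PM is 200 minutes.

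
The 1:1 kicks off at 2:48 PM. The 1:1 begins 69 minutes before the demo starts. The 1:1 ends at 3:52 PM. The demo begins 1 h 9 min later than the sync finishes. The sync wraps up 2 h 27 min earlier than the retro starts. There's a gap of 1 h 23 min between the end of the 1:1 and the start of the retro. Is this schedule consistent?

The retro starts at 3:52 PM + 83 min = 5:15 PM.
The sync ends at 5:15 PM − 147 min = 2:48 PM.
The demo starts at 2:48 PM + 69 min = 3:57 PM.
The 1:1 starts at 3:57 PM − 69 min = 2:48 PM.
That matches the stated 2:48 PM, so the schedule is consistent.

Yes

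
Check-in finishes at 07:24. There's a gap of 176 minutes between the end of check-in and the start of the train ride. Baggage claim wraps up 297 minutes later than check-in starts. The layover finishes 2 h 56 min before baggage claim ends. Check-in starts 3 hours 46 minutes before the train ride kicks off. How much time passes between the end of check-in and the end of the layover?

The train ride starts at 07:24 + 176 min = 10:20.
Check-in starts at 10:20 − 226 min = 06:34.
Baggage claim ends at 06:34 + 297 min = 11:31.
The layover ends at 11:31 − 176 min = 08:35.
From 07:24 to 08:35 is 1 hour 11 minutes.

1 hour 11 minutes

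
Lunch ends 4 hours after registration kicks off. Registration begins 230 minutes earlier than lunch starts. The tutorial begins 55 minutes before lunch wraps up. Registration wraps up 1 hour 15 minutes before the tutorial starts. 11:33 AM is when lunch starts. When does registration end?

9:33 AM

Registration starts at 11:33 AM − 230 min = 7:43 AM.
Lunch ends at 7:43 AM + 240 min = 11:43 AM.
The tutorial starts at 11:43 AM − 55 min = 10:48 AM.
Registration ends at 10:48 AM − 75 min = 9:33 AM.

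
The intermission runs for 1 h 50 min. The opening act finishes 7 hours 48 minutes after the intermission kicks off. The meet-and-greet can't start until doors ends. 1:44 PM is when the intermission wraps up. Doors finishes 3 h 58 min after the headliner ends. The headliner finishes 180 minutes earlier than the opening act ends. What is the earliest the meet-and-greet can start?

8:40 PM

The intermission starts at 1:44 PM − 110 min = 11:54 AM.
The opening act ends at 11:54 AM + 468 min = 7:42 PM.
The headliner ends at 7:42 PM − 180 min = 4:42 PM.
Doors ends at 4:42 PM + 238 min = 8:40 PM.
The meet-and-greet is bounded by doors, so the earliest it can start is 8:40 PM.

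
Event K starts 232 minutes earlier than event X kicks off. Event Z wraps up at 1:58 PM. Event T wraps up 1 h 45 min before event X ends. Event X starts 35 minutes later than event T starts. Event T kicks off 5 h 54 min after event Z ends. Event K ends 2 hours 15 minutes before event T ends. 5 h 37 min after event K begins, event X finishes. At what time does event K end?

6:12 PM

Event T starts at 1:58 PM + 354 min = 7:52 PM.
Event X starts at 7:52 PM + 35 min = 8:27 PM.
Event K starts at 8:27 PM − 232 min = 4:35 PM.
Event X ends at 4:35 PM + 337 min = 10:12 PM.
Event T ends at 10:12 PM − 105 min = 8:27 PM.
Event K ends at 8:27 PM − 135 min = 6:12 PM.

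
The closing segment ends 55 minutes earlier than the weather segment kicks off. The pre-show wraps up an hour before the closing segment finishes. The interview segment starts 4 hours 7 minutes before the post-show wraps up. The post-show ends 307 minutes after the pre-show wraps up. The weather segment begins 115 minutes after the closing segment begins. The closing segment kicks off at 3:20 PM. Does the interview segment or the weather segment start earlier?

The weather segment starts at 3:20 PM + 115 min = 5:15 PM.
The closing segment ends at 5:15 PM − 55 min = 4:20 PM.
The pre-show ends at 4:20 PM − 60 min = 3:20 PM.
The post-show ends at 3:20 PM + 307 min = 8:27 PM.
The interview segment starts at 8:27 PM − 247 min = 4:20 PM.
The interview segment starts at 4:20 PM and the weather segment starts at 5:15 PM, so the interview segment is first.

the interview segment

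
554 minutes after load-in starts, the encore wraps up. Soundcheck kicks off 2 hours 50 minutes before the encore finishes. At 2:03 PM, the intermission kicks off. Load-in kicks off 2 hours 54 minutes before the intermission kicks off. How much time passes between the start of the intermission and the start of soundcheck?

Load-in starts at 2:03 PM − 174 min = 11:09 AM.
The encore ends at 11:09 AM + 554 min = 8:23 PM.
Soundcheck starts at 8:23 PM − 170 min = 5:33 PM.
From 2:03 PM to 5:33 PM is 3.5 hours.

3.5 hours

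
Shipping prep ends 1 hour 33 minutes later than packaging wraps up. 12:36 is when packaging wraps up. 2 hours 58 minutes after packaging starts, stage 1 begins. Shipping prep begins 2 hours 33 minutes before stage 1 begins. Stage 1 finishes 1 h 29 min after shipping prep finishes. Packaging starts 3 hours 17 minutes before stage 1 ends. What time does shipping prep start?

12:46

Shipping prep ends at 12:36 + 93 min = 14:09.
Stage 1 ends at 14:09 + 89 min = 15:38.
Packaging starts at 15:38 − 197 min = 12:21.
Stage 1 starts at 12:21 + 178 min = 15:19.
Shipping prep starts at 15:19 − 153 min = 12:46.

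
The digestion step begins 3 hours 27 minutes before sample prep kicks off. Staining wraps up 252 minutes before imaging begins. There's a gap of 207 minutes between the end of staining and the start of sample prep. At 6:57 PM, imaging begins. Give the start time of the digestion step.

Staining ends at 6:57 PM − 252 min = 2:45 PM.
Sample prep starts at 2:45 PM + 207 min = 6:12 PM.
The digestion step starts at 6:12 PM − 207 min = 2:45 PM.

2:45 PM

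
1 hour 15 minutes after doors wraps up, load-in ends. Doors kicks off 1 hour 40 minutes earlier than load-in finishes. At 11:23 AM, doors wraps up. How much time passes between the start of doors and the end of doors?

25 minutes

Load-in ends at 11:23 AM + 75 min = 12:38 PM.
Doors starts at 12:38 PM − 100 min = 10:58 AM.
From 10:58 AM to 11:23 AM is 25 minutes.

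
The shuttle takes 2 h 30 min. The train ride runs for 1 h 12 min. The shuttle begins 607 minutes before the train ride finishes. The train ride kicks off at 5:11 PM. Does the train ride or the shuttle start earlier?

the shuttle

The train ride ends at 5:11 PM + 72 min = 6:23 PM.
The shuttle starts at 6:23 PM − 607 min = 8:16 AM.
The train ride starts at 5:11 PM and the shuttle starts at 8:16 AM, so the shuttle is first.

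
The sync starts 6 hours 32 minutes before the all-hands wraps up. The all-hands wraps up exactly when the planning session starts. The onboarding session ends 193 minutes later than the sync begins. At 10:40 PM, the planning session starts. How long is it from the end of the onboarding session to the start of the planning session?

The all-hands ends at 10:40 PM.
The sync starts at 10:40 PM − 392 min = 4:08 PM.
The onboarding session ends at 4:08 PM + 193 min = 7:21 PM.
From 7:21 PM to 10:40 PM is 3 hours 19 minutes.

3 hours 19 minutes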